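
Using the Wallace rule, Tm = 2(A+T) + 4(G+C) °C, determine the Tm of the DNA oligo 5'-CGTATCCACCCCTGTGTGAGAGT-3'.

T=6, G=6, C=7, A=4
So N_AT = 10 and N_GC = 13.
Tm = 4·13 + 2·10 = 52 + 20 = 72°C

72°C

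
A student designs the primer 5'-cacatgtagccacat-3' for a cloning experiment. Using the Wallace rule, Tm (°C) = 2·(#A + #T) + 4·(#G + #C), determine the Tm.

44°C

Counting bases: T=3, C=5, A=5, G=2
So N_AT = 8 and N_GC = 7.
Tm = 4·7 + 2·8 = 28 + 16 = 44°C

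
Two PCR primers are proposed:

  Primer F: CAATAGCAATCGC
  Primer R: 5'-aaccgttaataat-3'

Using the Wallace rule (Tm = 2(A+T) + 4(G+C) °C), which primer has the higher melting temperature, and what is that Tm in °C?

Primer F, 38°C

Primer F: A+T=7, G+C=6 → Tm = 2(7)+4(6) = 38°C
Primer R: A+T=10, G+C=3 → Tm = 2(10)+4(3) = 32°C
38°C vs 32°C → primer F is higher.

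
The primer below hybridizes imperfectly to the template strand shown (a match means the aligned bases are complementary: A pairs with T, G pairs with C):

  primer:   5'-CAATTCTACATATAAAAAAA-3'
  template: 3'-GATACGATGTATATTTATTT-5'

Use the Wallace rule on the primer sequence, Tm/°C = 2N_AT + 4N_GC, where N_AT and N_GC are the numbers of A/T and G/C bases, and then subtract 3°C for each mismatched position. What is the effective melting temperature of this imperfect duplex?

Primer base counts: A=12, T=5, G=0, C=3 → A+T=17, G+C=3
Perfect-match Tm = 2(17) + 4(3) = 34 + 12 = 46°C
Mismatches (positions where the bases are not complementary): 3 (at positions 2, 5, 17)
Effective Tm = 46 − 3×3 = 46 − 9 = 37°C

37°C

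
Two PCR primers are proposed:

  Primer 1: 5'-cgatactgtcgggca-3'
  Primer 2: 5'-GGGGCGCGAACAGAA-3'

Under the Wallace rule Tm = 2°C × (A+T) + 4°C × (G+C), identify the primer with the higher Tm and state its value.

Primer 1: A+T=6, G+C=9 → Tm = 2(6)+4(9) = 48°C
Primer 2: A+T=5, G+C=10 → Tm = 2(5)+4(10) = 50°C
48°C vs 50°C → primer 2 is higher.

Primer 2, 50°C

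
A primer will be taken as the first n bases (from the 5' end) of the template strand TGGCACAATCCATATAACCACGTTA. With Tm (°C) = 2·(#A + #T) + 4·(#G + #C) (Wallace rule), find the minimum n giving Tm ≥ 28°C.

First 9 bases: TGGCACAAT → Tm = 26°C (< 28°C)
First 10 bases: TGGCACAATC → Tm = 30°C (≥ 28°C)
Since every base adds ≥2°C, Tm only increases with n, so the threshold is first crossed at n = 10.

n = 10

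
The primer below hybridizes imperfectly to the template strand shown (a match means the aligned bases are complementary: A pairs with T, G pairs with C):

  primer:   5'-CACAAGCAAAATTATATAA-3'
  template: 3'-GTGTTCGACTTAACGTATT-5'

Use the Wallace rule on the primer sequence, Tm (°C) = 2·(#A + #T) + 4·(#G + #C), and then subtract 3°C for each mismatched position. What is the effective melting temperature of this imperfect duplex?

Primer base counts: A=11, T=4, G=1, C=3 → A+T=15, G+C=4
Perfect-match Tm = 2(15) + 4(4) = 30 + 16 = 46°C
Mismatches (positions where the bases are not complementary): 4 (at positions 8, 9, 14, 15)
Effective Tm = 46 − 4×3 = 46 − 12 = 34°C

34°C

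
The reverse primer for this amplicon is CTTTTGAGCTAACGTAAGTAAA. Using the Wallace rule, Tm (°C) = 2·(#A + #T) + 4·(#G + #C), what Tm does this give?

Scanning the sequence gives T=7, G=4, A=8, C=3.
AT pairs contribute 15, GC pairs contribute 7.
Tm = 2(15) + 4(7) = 30 + 28 = 58°C

58°C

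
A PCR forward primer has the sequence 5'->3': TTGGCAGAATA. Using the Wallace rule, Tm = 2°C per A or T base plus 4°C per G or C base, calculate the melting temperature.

30°C

Base counts: A=4, T=3, C=1, G=3
So N_AT = 7 and N_GC = 4.
Tm = 2×7 + 4×4 = 30°C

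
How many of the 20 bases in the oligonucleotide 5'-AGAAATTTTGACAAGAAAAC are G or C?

Base counts: T=4, C=2, G=3, A=11
G+C = 3 + 2 = 5

5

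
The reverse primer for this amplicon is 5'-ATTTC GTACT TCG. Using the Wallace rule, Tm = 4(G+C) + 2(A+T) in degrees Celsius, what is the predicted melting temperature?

G=2, C=3, T=6, A=2
AT pairs contribute 8, GC pairs contribute 5.
Tm = 4·5 + 2·8 = 20 + 16 = 36°C

36°C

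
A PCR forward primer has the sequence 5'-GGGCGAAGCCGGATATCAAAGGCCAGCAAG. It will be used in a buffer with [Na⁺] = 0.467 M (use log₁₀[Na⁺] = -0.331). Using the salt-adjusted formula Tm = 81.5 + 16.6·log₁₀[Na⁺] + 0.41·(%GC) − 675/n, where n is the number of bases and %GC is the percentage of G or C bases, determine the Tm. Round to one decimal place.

78.1°C

Length n = 30. Base counts: C=7, G=11, T=2, A=10
G+C = 18, so %GC = 18/30 × 100 = 60%
Salt term: 16.6 × (-0.331) = -5.495
GC term: 0.41 × 60 = 24.6; length term: −675/30 = −22.5
Tm = 81.5 + (-5.495) + 24.6 − 22.5 = 78.105 → 78.1°C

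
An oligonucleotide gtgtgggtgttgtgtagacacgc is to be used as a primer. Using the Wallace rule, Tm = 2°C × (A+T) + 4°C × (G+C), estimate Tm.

Counting bases: T=7, C=3, A=3, G=10
So N_AT = 10 and N_GC = 13.
Tm = 4·13 + 2·10 = 52 + 20 = 72°C

72°C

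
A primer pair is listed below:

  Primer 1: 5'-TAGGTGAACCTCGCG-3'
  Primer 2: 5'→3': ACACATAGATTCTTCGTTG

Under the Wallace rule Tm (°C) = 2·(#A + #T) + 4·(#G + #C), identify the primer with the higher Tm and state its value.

Primer 2, 52°C

Primer 1: A+T=6, G+C=9 → Tm = 2(6)+4(9) = 48°C
Primer 2: A+T=12, G+C=7 → Tm = 2(12)+4(7) = 52°C
48°C vs 52°C → primer 2 is higher.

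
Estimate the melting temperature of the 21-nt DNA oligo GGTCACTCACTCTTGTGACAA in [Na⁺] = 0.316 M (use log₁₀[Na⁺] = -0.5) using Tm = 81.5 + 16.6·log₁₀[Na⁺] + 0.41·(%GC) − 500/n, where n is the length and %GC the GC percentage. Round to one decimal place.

Length n = 21. Scanning the sequence gives T=6, A=5, G=4, C=6.
G+C = 10, so %GC = 10/21 × 100 = 47.619%
Salt term: 16.6 × (-0.5) = -8.3
GC term: 0.41 × 47.619 = 19.524; length term: −500/21 = −23.81
Tm = 81.5 + (-8.3) + 19.524 − 23.81 = 68.914 → 68.9°C

68.9°C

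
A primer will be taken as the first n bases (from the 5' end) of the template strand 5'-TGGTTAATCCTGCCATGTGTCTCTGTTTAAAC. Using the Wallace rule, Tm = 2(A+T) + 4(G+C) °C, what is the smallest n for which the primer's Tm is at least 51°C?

n = 18

First 17 bases: TGGTTAATCCTGCCATG → Tm = 50°C (< 51°C)
First 18 bases: TGGTTAATCCTGCCATGT → Tm = 52°C (≥ 51°C)
Since every base adds ≥2°C, Tm only increases with n, so the threshold is first crossed at n = 18.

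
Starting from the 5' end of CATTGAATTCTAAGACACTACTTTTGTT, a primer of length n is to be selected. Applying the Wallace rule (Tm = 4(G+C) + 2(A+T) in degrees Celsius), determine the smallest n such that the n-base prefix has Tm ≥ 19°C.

First 7 bases: CATTGAA → Tm = 18°C (< 19°C)
First 8 bases: CATTGAAT → Tm = 20°C (≥ 19°C)
Each additional base adds 2°C (A/T) or 4°C (G/C), so Tm is non-decreasing in n; n = 8 is the first length to reach 19°C.

n = 8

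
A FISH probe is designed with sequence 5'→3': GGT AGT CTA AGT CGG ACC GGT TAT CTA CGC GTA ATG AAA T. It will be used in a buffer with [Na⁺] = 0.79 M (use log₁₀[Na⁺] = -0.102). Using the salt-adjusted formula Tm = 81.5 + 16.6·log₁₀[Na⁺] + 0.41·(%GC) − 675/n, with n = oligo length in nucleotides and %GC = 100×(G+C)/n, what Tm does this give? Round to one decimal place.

81.4°C

Length n = 40. Counting bases: G=11, T=11, C=7, A=11
G+C = 18, so %GC = 18/40 × 100 = 45%
Salt term: 16.6 × (-0.102) = -1.693
GC term: 0.41 × 45 = 18.45; length term: −675/40 = −16.875
Tm = 81.5 + (-1.693) + 18.45 − 16.875 = 81.382 → 81.4°C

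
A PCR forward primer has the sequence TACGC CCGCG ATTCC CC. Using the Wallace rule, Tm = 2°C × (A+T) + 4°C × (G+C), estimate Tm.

Base counts: A=2, C=9, G=3, T=3
AT pairs contribute 5, GC pairs contribute 12.
Tm = 4·12 + 2·5 = 48 + 10 = 58°C

58°C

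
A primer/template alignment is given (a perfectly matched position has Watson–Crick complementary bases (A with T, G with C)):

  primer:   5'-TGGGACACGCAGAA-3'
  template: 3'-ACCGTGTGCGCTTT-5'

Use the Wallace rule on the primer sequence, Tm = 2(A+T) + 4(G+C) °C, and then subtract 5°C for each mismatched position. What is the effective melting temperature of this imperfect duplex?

Primer base counts: A=5, T=1, G=5, C=3 → A+T=6, G+C=8
Perfect-match Tm = 2(6) + 4(8) = 12 + 32 = 44°C
Mismatches (positions where the bases are not complementary): 3 (at positions 4, 11, 12)
Effective Tm = 44 − 3×5 = 44 − 15 = 29°C

29°C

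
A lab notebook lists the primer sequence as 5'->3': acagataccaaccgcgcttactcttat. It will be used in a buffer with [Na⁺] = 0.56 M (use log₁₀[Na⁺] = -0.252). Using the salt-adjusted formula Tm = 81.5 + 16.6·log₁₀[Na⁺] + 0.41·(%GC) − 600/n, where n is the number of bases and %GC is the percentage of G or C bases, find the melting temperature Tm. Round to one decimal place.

73.3°C

Length n = 27. Counting bases: A=8, G=3, C=9, T=7
G+C = 12, so %GC = 12/27 × 100 = 44.444%
Salt term: 16.6 × (-0.252) = -4.183
GC term: 0.41 × 44.444 = 18.222; length term: −600/27 = −22.222
Tm = 81.5 + (-4.183) + 18.222 − 22.222 = 73.317 → 73.3°C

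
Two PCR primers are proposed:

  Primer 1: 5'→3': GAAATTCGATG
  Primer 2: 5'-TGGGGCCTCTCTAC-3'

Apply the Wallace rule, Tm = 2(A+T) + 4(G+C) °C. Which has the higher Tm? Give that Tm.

Primer 2, 46°C

Primer 1: A+T=7, G+C=4 → Tm = 2(7)+4(4) = 30°C
Primer 2: A+T=5, G+C=9 → Tm = 2(5)+4(9) = 46°C
30°C vs 46°C → primer 2 is higher.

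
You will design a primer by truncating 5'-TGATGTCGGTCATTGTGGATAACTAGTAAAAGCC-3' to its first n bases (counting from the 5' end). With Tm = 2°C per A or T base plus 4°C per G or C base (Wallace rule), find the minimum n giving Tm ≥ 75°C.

n = 27

First 26 bases: TGATGTCGGTCATTGTGGATAACTAG → Tm = 74°C (< 75°C)
First 27 bases: TGATGTCGGTCATTGTGGATAACTAGT → Tm = 76°C (≥ 75°C)
Since every base adds ≥2°C, Tm only increases with n, so the threshold is first crossed at n = 27.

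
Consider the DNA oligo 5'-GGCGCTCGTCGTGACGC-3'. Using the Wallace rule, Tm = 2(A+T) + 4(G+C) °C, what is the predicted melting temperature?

60°C

T=3, G=7, A=1, C=6
A+T = 4, G+C = 13
Tm = 4·13 + 2·4 = 52 + 8 = 60°C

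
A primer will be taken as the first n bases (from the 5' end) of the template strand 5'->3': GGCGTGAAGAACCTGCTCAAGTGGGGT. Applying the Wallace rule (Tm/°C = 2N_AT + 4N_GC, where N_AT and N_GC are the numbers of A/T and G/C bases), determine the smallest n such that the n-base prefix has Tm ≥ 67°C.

n = 22

First 21 bases: GGCGTGAAGAACCTGCTCAAG → Tm = 66°C (< 67°C)
First 22 bases: GGCGTGAAGAACCTGCTCAAGT → Tm = 68°C (≥ 67°C)
Since every base adds ≥2°C, Tm only increases with n, so the threshold is first crossed at n = 22.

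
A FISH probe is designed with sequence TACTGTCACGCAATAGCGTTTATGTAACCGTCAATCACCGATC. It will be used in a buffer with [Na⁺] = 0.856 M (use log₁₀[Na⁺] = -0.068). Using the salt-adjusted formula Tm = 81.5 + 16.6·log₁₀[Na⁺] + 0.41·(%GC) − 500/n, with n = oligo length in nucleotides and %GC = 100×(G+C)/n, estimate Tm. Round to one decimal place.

Length n = 43. Scanning the sequence gives T=12, A=12, C=12, G=7.
G+C = 19, so %GC = 19/43 × 100 = 44.186%
Salt term: 16.6 × (-0.068) = -1.129
GC term: 0.41 × 44.186 = 18.116; length term: −500/43 = −11.628
Tm = 81.5 + (-1.129) + 18.116 − 11.628 = 86.859 → 86.9°C

86.9°C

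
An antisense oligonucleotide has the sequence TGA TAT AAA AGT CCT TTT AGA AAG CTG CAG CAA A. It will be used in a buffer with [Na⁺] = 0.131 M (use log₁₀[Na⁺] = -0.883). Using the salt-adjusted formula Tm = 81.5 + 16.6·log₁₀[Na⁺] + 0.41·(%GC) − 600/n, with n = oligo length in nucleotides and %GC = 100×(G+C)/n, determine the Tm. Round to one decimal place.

62.5°C

Length n = 34. Counting bases: T=9, C=5, G=6, A=14
G+C = 11, so %GC = 11/34 × 100 = 32.353%
Salt term: 16.6 × (-0.883) = -14.658
GC term: 0.41 × 32.353 = 13.265; length term: −600/34 = −17.647
Tm = 81.5 + (-14.658) + 13.265 − 17.647 = 62.46 → 62.5°C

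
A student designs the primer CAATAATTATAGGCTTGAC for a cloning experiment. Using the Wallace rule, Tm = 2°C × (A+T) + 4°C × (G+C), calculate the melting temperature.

50°C

Counting bases: A=7, G=3, C=3, T=6
So N_AT = 13 and N_GC = 6.
Tm = 2×13 + 4×6 = 50°C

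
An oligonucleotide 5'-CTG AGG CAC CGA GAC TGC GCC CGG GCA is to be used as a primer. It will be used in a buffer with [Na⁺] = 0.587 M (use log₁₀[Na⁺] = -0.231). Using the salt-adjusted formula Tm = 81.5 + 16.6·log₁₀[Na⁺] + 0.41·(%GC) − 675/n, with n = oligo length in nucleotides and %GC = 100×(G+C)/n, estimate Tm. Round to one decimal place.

83.0°C

Length n = 27. Counting bases: A=5, G=10, C=10, T=2
G+C = 20, so %GC = 20/27 × 100 = 74.074%
Salt term: 16.6 × (-0.231) = -3.835
GC term: 0.41 × 74.074 = 30.37; length term: −675/27 = −25
Tm = 81.5 + (-3.835) + 30.37 − 25 = 83.035 → 83.0°C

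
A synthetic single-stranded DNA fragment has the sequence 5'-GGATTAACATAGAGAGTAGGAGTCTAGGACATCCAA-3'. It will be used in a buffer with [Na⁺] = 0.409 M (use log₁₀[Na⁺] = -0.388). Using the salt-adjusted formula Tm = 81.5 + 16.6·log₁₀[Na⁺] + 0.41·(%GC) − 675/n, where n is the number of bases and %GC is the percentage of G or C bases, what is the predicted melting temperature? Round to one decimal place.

73.4°C

Length n = 36. Counting bases: T=7, A=14, G=10, C=5
G+C = 15, so %GC = 15/36 × 100 = 41.667%
Salt term: 16.6 × (-0.388) = -6.441
GC term: 0.41 × 41.667 = 17.083; length term: −675/36 = −18.75
Tm = 81.5 + (-6.441) + 17.083 − 18.75 = 73.392 → 73.4°C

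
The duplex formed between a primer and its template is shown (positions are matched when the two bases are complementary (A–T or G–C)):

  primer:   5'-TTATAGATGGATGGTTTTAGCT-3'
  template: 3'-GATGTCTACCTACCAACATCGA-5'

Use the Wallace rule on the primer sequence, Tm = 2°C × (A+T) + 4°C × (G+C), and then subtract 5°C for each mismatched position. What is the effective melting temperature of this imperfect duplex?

Primer base counts: A=5, T=10, G=6, C=1 → A+T=15, G+C=7
Perfect-match Tm = 2(15) + 4(7) = 30 + 28 = 58°C
Mismatches (positions where the bases are not complementary): 3 (at positions 1, 4, 17)
Effective Tm = 58 − 3×5 = 58 − 15 = 43°C

43°C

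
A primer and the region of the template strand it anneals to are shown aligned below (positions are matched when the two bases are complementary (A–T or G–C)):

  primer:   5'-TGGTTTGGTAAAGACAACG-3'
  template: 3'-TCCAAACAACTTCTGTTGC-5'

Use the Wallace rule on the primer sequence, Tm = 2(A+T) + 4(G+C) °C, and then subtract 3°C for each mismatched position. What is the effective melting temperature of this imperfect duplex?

45°C

Primer base counts: A=6, T=5, G=6, C=2 → A+T=11, G+C=8
Perfect-match Tm = 2(11) + 4(8) = 22 + 32 = 54°C
Mismatches (positions where the bases are not complementary): 3 (at positions 1, 8, 10)
Effective Tm = 54 − 3×3 = 54 − 9 = 45°C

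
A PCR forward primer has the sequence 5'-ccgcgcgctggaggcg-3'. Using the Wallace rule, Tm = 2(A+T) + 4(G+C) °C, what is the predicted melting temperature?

G=8, T=1, A=1, C=6
AT pairs contribute 2, GC pairs contribute 14.
Tm = 4·14 + 2·2 = 56 + 4 = 60°C

60°C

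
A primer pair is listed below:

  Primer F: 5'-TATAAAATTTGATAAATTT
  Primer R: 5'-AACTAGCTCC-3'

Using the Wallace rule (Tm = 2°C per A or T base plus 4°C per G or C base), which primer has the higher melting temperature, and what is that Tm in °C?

Primer F: A+T=18, G+C=1 → Tm = 2(18)+4(1) = 40°C
Primer R: A+T=5, G+C=5 → Tm = 2(5)+4(5) = 30°C
40°C vs 30°C → primer F is higher.

Primer F, 40°C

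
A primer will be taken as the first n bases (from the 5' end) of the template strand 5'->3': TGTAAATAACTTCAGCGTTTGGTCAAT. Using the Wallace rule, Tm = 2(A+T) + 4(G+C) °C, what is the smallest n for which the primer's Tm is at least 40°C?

n = 16

First 15 bases: TGTAAATAACTTCAG → Tm = 38°C (< 40°C)
First 16 bases: TGTAAATAACTTCAGC → Tm = 42°C (≥ 40°C)
Each additional base adds 2°C (A/T) or 4°C (G/C), so Tm is non-decreasing in n; n = 16 is the first length to reach 40°C.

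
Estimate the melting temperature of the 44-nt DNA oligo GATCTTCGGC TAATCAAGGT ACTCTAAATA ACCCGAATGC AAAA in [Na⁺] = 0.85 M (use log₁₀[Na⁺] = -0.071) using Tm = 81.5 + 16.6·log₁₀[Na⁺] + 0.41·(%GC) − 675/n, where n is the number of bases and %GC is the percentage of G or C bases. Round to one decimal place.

80.8°C

Length n = 44. Counting bases: C=10, T=10, A=17, G=7
G+C = 17, so %GC = 17/44 × 100 = 38.636%
Salt term: 16.6 × (-0.071) = -1.179
GC term: 0.41 × 38.636 = 15.841; length term: −675/44 = −15.341
Tm = 81.5 + (-1.179) + 15.841 − 15.341 = 80.821 → 80.8°C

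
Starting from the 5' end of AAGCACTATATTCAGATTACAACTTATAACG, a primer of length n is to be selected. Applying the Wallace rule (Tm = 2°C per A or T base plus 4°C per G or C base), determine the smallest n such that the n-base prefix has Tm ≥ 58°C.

n = 23

First 22 bases: AAGCACTATATTCAGATTACAA → Tm = 56°C (< 58°C)
First 23 bases: AAGCACTATATTCAGATTACAAC → Tm = 60°C (≥ 58°C)
Each additional base adds 2°C (A/T) or 4°C (G/C), so Tm is non-decreasing in n; n = 23 is the first length to reach 58°C.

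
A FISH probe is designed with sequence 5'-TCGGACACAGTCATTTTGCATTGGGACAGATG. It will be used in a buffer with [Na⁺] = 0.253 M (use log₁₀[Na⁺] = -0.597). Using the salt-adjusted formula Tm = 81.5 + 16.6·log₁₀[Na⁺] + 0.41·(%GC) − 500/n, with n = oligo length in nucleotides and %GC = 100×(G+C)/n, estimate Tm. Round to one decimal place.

75.2°C

Length n = 32. Scanning the sequence gives T=9, A=8, C=6, G=9.
G+C = 15, so %GC = 15/32 × 100 = 46.875%
Salt term: 16.6 × (-0.597) = -9.91
GC term: 0.41 × 46.875 = 19.219; length term: −500/32 = −15.625
Tm = 81.5 + (-9.91) + 19.219 − 15.625 = 75.184 → 75.2°C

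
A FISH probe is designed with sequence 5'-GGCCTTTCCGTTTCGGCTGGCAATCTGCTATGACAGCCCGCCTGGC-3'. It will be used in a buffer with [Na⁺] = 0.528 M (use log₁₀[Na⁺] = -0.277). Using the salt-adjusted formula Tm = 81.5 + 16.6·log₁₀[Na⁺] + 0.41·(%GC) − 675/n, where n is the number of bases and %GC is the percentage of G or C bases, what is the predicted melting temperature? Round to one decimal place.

Length n = 46. A=5, C=16, G=13, T=12
G+C = 29, so %GC = 29/46 × 100 = 63.043%
Salt term: 16.6 × (-0.277) = -4.598
GC term: 0.41 × 63.043 = 25.848; length term: −675/46 = −14.674
Tm = 81.5 + (-4.598) + 25.848 − 14.674 = 88.076 → 88.1°C

88.1°C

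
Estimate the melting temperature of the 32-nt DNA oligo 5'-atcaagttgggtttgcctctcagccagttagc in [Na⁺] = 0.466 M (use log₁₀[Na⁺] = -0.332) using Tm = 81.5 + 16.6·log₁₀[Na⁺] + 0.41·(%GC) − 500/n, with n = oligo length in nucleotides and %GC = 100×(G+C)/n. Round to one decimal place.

Length n = 32. Scanning the sequence gives C=8, G=8, T=10, A=6.
G+C = 16, so %GC = 16/32 × 100 = 50%
Salt term: 16.6 × (-0.332) = -5.511
GC term: 0.41 × 50 = 20.5; length term: −500/32 = −15.625
Tm = 81.5 + (-5.511) + 20.5 − 15.625 = 80.864 → 80.9°C

80.9°C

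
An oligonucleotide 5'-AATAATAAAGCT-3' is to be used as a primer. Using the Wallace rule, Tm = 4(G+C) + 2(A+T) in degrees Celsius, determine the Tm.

28°C

Scanning the sequence gives G=1, T=3, A=7, C=1.
AT pairs contribute 10, GC pairs contribute 2.
Tm = 4·2 + 2·10 = 8 + 20 = 28°C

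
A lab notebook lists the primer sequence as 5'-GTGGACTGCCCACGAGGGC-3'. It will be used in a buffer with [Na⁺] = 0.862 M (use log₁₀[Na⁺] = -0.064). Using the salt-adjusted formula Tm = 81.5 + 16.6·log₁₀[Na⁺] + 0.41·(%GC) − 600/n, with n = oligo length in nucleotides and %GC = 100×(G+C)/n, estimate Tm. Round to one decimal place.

79.1°C

Length n = 19. Base counts: G=8, A=3, T=2, C=6
G+C = 14, so %GC = 14/19 × 100 = 73.684%
Salt term: 16.6 × (-0.064) = -1.062
GC term: 0.41 × 73.684 = 30.21; length term: −600/19 = −31.579
Tm = 81.5 + (-1.062) + 30.21 − 31.579 = 79.069 → 79.1°C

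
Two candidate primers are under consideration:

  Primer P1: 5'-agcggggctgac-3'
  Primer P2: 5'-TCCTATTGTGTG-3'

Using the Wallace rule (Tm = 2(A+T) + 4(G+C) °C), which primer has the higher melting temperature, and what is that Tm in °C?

Primer P1: A+T=3, G+C=9 → Tm = 2(3)+4(9) = 42°C
Primer P2: A+T=7, G+C=5 → Tm = 2(7)+4(5) = 34°C
42°C vs 34°C → primer P1 is higher.

Primer P1, 42°C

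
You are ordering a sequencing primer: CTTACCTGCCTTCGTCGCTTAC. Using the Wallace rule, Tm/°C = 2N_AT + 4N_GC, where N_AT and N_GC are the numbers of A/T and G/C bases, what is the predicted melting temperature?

68°C

G=3, A=2, T=8, C=9
AT pairs contribute 10, GC pairs contribute 12.
Tm = 4·12 + 2·10 = 48 + 20 = 68°C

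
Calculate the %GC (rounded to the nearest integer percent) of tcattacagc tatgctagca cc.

T=6, G=3, A=6, C=7
G+C = 3 + 7 = 10 out of 22 bases
%GC = 10/22 × 100 = 45.45% ≈ 45%

45%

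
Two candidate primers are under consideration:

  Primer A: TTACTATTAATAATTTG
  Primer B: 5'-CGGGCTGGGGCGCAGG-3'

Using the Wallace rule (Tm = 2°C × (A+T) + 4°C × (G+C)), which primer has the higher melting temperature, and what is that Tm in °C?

Primer A: A+T=15, G+C=2 → Tm = 2(15)+4(2) = 38°C
Primer B: A+T=2, G+C=14 → Tm = 2(2)+4(14) = 60°C
38°C vs 60°C → primer B is higher.

Primer B, 60°C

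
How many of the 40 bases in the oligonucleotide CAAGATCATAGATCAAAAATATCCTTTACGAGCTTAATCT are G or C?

12

Counting bases: T=12, C=8, G=4, A=16
Total G or C: 4 + 8 = 12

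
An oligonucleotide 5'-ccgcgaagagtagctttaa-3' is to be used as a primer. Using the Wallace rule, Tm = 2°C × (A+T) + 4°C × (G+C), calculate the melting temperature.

C=4, G=5, A=6, T=4
AT pairs contribute 10, GC pairs contribute 9.
Tm = 2×10 + 4×9 = 56°C

56°C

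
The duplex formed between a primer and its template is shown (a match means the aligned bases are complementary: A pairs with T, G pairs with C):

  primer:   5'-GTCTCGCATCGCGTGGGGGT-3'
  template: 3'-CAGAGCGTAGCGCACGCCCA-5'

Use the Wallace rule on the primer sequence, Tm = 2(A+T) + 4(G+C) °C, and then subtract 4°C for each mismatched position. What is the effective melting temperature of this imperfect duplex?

Primer base counts: A=1, T=5, G=9, C=5 → A+T=6, G+C=14
Perfect-match Tm = 2(6) + 4(14) = 12 + 56 = 68°C
Mismatches (positions where the bases are not complementary): 1 (at position 16)
Effective Tm = 68 − 1×4 = 68 − 4 = 64°C

64°C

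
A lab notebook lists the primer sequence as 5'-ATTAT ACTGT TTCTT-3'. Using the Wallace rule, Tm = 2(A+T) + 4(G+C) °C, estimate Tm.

Counting bases: G=1, C=2, A=3, T=9
AT pairs contribute 12, GC pairs contribute 3.
Tm = 2(12) + 4(3) = 24 + 12 = 36°C

36°C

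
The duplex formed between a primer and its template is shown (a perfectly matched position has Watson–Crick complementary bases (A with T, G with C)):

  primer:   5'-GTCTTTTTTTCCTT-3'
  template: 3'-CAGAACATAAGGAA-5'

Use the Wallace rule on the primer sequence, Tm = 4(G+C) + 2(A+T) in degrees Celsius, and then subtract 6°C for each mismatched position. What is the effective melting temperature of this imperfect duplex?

Primer base counts: A=0, T=10, G=1, C=3 → A+T=10, G+C=4
Perfect-match Tm = 2(10) + 4(4) = 20 + 16 = 36°C
Mismatches (positions where the bases are not complementary): 2 (at positions 6, 8)
Effective Tm = 36 − 2×6 = 36 − 12 = 24°C

24°C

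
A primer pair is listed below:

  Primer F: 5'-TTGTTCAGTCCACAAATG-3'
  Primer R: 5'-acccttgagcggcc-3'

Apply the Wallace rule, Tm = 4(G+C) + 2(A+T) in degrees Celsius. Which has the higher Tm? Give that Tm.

Primer F: A+T=11, G+C=7 → Tm = 2(11)+4(7) = 50°C
Primer R: A+T=4, G+C=10 → Tm = 2(4)+4(10) = 48°C
50°C vs 48°C → primer F is higher.

Primer F, 50°C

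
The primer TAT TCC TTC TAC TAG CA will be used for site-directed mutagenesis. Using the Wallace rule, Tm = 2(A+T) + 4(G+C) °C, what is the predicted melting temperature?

C=5, T=7, G=1, A=4
A+T = 11, G+C = 6
Tm = 2(11) + 4(6) = 22 + 24 = 46°C

46°C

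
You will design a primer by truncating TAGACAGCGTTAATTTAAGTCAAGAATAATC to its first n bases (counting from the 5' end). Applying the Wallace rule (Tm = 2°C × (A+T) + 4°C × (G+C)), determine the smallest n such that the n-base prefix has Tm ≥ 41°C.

First 15 bases: TAGACAGCGTTAATT → Tm = 40°C (< 41°C)
First 16 bases: TAGACAGCGTTAATTT → Tm = 42°C (≥ 41°C)
Since every base adds ≥2°C, Tm only increases with n, so the threshold is first crossed at n = 16.

n = 16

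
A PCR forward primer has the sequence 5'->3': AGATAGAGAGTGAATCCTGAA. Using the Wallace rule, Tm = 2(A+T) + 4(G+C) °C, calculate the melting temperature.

T=4, C=2, G=6, A=9
AT pairs contribute 13, GC pairs contribute 8.
Tm = 2(13) + 4(8) = 26 + 32 = 58°C

58°C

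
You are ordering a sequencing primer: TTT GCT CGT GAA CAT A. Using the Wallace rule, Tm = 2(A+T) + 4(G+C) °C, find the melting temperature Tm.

C=3, A=4, G=3, T=6
So N_AT = 10 and N_GC = 6.
Tm = 2×10 + 4×6 = 44°C

44°C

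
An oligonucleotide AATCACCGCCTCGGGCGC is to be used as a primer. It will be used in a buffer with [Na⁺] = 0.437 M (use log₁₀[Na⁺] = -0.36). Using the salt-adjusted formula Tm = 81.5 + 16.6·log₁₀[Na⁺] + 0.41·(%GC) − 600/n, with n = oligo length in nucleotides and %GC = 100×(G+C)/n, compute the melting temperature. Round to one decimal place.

Length n = 18. Scanning the sequence gives T=2, A=3, C=8, G=5.
G+C = 13, so %GC = 13/18 × 100 = 72.222%
Salt term: 16.6 × (-0.36) = -5.976
GC term: 0.41 × 72.222 = 29.611; length term: −600/18 = −33.333
Tm = 81.5 + (-5.976) + 29.611 − 33.333 = 71.802 → 71.8°C

71.8°C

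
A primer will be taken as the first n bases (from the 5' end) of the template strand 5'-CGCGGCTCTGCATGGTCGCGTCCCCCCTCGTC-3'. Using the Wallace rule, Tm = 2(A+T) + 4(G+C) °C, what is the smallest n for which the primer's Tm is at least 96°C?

n = 27

First 26 bases: CGCGGCTCTGCATGGTCGCGTCCCCC → Tm = 92°C (< 96°C)
First 27 bases: CGCGGCTCTGCATGGTCGCGTCCCCCC → Tm = 96°C (≥ 96°C)
Each additional base adds 2°C (A/T) or 4°C (G/C), so Tm is non-decreasing in n; n = 27 is the first length to reach 96°C.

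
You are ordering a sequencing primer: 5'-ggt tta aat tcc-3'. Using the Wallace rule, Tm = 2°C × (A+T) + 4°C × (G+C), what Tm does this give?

32°C

Base counts: G=2, A=3, T=5, C=2
AT pairs contribute 8, GC pairs contribute 4.
Tm = 2(8) + 4(4) = 16 + 16 = 32°C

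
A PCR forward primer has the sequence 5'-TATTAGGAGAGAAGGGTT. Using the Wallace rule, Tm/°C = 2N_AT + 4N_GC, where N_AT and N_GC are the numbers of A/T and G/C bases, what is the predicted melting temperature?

Scanning the sequence gives A=6, C=0, G=7, T=5.
A+T = 11, G+C = 7
Tm = 4·7 + 2·11 = 28 + 22 = 50°C

50°C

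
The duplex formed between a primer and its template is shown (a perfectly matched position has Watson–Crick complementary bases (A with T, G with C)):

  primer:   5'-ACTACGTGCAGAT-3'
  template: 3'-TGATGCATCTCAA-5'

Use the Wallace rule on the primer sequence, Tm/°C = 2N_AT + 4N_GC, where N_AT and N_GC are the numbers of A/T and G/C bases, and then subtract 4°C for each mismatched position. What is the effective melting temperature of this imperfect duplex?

26°C

Primer base counts: A=4, T=3, G=3, C=3 → A+T=7, G+C=6
Perfect-match Tm = 2(7) + 4(6) = 14 + 24 = 38°C
Mismatches (positions where the bases are not complementary): 3 (at positions 8, 9, 12)
Effective Tm = 38 − 3×4 = 38 − 12 = 26°C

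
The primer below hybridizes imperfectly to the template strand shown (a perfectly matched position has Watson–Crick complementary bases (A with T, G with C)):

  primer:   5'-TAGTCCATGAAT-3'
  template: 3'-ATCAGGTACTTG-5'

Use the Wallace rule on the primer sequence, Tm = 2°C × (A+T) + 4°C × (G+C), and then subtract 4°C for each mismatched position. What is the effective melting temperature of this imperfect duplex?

Primer base counts: A=4, T=4, G=2, C=2 → A+T=8, G+C=4
Perfect-match Tm = 2(8) + 4(4) = 16 + 16 = 32°C
Mismatches (positions where the bases are not complementary): 1 (at position 12)
Effective Tm = 32 − 1×4 = 32 − 4 = 28°C

28°C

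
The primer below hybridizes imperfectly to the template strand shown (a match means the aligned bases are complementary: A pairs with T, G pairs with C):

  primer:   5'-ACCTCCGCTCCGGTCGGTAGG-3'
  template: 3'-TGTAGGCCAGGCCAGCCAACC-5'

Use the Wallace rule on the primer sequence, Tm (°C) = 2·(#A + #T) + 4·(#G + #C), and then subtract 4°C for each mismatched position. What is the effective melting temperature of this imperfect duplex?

60°C

Primer base counts: A=2, T=4, G=7, C=8 → A+T=6, G+C=15
Perfect-match Tm = 2(6) + 4(15) = 12 + 60 = 72°C
Mismatches (positions where the bases are not complementary): 3 (at positions 3, 8, 19)
Effective Tm = 72 − 3×4 = 72 − 12 = 60°C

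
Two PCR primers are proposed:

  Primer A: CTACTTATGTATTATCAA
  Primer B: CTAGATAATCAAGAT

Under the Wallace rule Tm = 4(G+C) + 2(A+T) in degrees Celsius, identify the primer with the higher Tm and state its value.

Primer A: A+T=14, G+C=4 → Tm = 2(14)+4(4) = 44°C
Primer B: A+T=11, G+C=4 → Tm = 2(11)+4(4) = 38°C
44°C vs 38°C → primer A is higher.

Primer A, 44°C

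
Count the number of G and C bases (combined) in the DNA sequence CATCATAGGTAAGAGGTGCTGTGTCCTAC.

T=8, G=8, C=6, A=7
Total G or C: 8 + 6 = 14

14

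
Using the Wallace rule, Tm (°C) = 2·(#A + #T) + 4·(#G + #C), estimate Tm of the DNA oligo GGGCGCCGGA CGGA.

52°C

Scanning the sequence gives C=4, A=2, T=0, G=8.
So N_AT = 2 and N_GC = 12.
Tm = 4·12 + 2·2 = 48 + 4 = 52°C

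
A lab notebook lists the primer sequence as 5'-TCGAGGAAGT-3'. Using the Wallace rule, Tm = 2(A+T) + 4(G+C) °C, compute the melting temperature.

Scanning the sequence gives A=3, C=1, T=2, G=4.
A+T = 5, G+C = 5
Tm = 2×5 + 4×5 = 30°C

30°C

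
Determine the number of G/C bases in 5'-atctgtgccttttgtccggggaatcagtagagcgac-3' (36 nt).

19

G=11, A=7, C=8, T=10
G+C = 11 + 8 = 19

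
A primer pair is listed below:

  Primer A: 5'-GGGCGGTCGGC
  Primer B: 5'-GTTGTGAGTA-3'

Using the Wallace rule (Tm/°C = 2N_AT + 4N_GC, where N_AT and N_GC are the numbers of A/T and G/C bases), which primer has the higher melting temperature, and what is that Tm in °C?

Primer A: A+T=1, G+C=10 → Tm = 2(1)+4(10) = 42°C
Primer B: A+T=6, G+C=4 → Tm = 2(6)+4(4) = 28°C
42°C vs 28°C → primer A is higher.

Primer A, 42°C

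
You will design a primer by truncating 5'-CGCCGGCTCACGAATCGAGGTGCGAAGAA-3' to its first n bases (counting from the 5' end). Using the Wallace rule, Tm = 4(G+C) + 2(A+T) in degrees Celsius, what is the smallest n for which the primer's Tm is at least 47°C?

First 13 bases: CGCCGGCTCACGA → Tm = 46°C (< 47°C)
First 14 bases: CGCCGGCTCACGAA → Tm = 48°C (≥ 47°C)
Each additional base adds 2°C (A/T) or 4°C (G/C), so Tm is non-decreasing in n; n = 14 is the first length to reach 47°C.

n = 14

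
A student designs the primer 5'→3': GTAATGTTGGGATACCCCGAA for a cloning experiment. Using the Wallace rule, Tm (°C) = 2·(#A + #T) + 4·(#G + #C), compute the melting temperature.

62°C

Base counts: C=4, G=6, A=6, T=5
A+T = 11, G+C = 10
Tm = 2×11 + 4×10 = 62°C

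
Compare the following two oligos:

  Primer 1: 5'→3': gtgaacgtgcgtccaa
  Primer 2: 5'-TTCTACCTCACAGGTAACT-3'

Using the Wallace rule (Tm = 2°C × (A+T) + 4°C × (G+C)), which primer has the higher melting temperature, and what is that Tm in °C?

Primer 1: A+T=7, G+C=9 → Tm = 2(7)+4(9) = 50°C
Primer 2: A+T=11, G+C=8 → Tm = 2(11)+4(8) = 54°C
50°C vs 54°C → primer 2 is higher.

Primer 2, 54°C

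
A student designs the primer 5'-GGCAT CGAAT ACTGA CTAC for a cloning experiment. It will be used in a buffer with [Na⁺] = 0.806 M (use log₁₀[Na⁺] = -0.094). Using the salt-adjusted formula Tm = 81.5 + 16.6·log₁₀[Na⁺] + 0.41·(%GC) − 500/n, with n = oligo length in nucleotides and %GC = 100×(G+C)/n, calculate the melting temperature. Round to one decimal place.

Length n = 19. Scanning the sequence gives T=4, C=5, G=4, A=6.
G+C = 9, so %GC = 9/19 × 100 = 47.368%
Salt term: 16.6 × (-0.094) = -1.56
GC term: 0.41 × 47.368 = 19.421; length term: −500/19 = −26.316
Tm = 81.5 + (-1.56) + 19.421 − 26.316 = 73.045 → 73.0°C

73.0°C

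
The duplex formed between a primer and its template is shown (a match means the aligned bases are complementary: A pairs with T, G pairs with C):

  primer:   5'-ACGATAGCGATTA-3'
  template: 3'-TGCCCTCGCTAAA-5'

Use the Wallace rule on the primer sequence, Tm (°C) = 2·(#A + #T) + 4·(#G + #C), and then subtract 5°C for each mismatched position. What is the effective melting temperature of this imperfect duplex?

Primer base counts: A=5, T=3, G=3, C=2 → A+T=8, G+C=5
Perfect-match Tm = 2(8) + 4(5) = 16 + 20 = 36°C
Mismatches (positions where the bases are not complementary): 3 (at positions 4, 5, 13)
Effective Tm = 36 − 3×5 = 36 − 15 = 21°C

21°C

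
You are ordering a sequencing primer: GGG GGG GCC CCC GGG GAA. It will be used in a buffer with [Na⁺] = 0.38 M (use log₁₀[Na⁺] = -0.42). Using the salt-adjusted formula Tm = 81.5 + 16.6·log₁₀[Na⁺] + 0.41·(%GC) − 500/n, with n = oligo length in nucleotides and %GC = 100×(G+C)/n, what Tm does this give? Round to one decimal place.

83.2°C

Length n = 18. Scanning the sequence gives C=5, T=0, A=2, G=11.
G+C = 16, so %GC = 16/18 × 100 = 88.889%
Salt term: 16.6 × (-0.42) = -6.972
GC term: 0.41 × 88.889 = 36.444; length term: −500/18 = −27.778
Tm = 81.5 + (-6.972) + 36.444 − 27.778 = 83.194 → 83.2°C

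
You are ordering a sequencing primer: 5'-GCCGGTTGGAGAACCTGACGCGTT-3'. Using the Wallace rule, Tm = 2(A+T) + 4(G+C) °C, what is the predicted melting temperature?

Base counts: T=5, C=6, G=9, A=4
A+T = 9, G+C = 15
Tm = 4·15 + 2·9 = 60 + 18 = 78°C

78°C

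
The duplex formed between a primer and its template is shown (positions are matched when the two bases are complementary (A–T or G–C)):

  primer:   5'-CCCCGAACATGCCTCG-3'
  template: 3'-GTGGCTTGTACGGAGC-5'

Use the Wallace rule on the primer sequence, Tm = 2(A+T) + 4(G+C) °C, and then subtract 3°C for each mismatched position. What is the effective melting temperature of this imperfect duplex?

Primer base counts: A=3, T=2, G=3, C=8 → A+T=5, G+C=11
Perfect-match Tm = 2(5) + 4(11) = 10 + 44 = 54°C
Mismatches (positions where the bases are not complementary): 1 (at position 2)
Effective Tm = 54 − 1×3 = 54 − 3 = 51°C

51°C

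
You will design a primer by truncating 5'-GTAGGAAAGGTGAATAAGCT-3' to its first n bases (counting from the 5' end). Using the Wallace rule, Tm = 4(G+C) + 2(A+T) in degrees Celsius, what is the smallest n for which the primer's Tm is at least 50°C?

First 17 bases: GTAGGAAAGGTGAATAA → Tm = 46°C (< 50°C)
First 18 bases: GTAGGAAAGGTGAATAAG → Tm = 50°C (≥ 50°C)
Since every base adds ≥2°C, Tm only increases with n, so the threshold is first crossed at n = 18.

n = 18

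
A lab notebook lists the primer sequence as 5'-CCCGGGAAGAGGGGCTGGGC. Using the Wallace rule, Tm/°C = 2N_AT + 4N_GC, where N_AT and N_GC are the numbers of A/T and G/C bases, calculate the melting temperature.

G=11, C=5, T=1, A=3
AT pairs contribute 4, GC pairs contribute 16.
Tm = 2(4) + 4(16) = 8 + 64 = 72°C

72°C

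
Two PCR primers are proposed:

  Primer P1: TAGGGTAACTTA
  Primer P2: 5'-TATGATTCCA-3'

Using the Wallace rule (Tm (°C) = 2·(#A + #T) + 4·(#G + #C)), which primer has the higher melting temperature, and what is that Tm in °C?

Primer P1, 32°C

Primer P1: A+T=8, G+C=4 → Tm = 2(8)+4(4) = 32°C
Primer P2: A+T=7, G+C=3 → Tm = 2(7)+4(3) = 26°C
32°C vs 26°C → primer P1 is higher.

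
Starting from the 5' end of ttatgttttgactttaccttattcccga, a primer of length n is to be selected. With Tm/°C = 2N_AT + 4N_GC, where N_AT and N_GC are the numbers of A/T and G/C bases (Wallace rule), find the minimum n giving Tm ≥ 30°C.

First 11 bases: TTATGTTTTGA → Tm = 26°C (< 30°C)
First 12 bases: TTATGTTTTGAC → Tm = 30°C (≥ 30°C)
Each additional base adds 2°C (A/T) or 4°C (G/C), so Tm is non-decreasing in n; n = 12 is the first length to reach 30°C.

n = 12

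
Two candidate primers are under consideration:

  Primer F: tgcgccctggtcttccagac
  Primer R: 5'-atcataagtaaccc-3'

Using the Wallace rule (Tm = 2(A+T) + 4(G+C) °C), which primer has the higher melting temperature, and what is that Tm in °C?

Primer F, 66°C

Primer F: A+T=7, G+C=13 → Tm = 2(7)+4(13) = 66°C
Primer R: A+T=9, G+C=5 → Tm = 2(9)+4(5) = 38°C
66°C vs 38°C → primer F is higher.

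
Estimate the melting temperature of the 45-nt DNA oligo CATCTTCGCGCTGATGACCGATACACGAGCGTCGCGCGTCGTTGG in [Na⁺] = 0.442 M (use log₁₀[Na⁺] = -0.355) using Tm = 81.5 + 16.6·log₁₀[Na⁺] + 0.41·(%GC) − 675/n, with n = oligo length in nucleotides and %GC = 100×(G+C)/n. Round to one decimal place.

86.1°C

Length n = 45. Base counts: G=14, A=7, T=10, C=14
G+C = 28, so %GC = 28/45 × 100 = 62.222%
Salt term: 16.6 × (-0.355) = -5.893
GC term: 0.41 × 62.222 = 25.511; length term: −675/45 = −15
Tm = 81.5 + (-5.893) + 25.511 − 15 = 86.118 → 86.1°C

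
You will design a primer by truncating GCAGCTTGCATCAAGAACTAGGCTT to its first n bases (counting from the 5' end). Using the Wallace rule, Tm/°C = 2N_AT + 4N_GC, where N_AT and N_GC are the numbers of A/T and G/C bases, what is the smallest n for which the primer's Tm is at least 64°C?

First 21 bases: GCAGCTTGCATCAAGAACTAG → Tm = 62°C (< 64°C)
First 22 bases: GCAGCTTGCATCAAGAACTAGG → Tm = 66°C (≥ 64°C)
Since every base adds ≥2°C, Tm only increases with n, so the threshold is first crossed at n = 22.

n = 22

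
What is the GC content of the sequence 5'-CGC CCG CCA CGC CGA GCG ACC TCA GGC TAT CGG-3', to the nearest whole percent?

76%

Counting bases: T=3, G=10, A=5, C=15
G+C = 10 + 15 = 25 out of 33 bases
%GC = 25/33 × 100 = 75.76% ≈ 76%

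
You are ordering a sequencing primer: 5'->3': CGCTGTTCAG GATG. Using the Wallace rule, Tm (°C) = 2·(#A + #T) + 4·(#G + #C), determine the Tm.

Scanning the sequence gives G=5, A=2, C=3, T=4.
So N_AT = 6 and N_GC = 8.
Tm = 2(6) + 4(8) = 12 + 32 = 44°C

44°C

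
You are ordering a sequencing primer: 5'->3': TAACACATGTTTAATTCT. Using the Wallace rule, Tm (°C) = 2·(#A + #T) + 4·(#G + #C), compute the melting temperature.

Base counts: G=1, A=6, T=8, C=3
So N_AT = 14 and N_GC = 4.
Tm = 2(14) + 4(4) = 28 + 16 = 44°C

44°C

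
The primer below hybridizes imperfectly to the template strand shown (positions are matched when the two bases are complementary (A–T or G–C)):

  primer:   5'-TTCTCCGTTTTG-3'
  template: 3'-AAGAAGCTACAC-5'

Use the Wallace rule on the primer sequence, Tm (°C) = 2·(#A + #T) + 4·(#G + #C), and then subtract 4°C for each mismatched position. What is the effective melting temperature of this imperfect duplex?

Primer base counts: A=0, T=7, G=2, C=3 → A+T=7, G+C=5
Perfect-match Tm = 2(7) + 4(5) = 14 + 20 = 34°C
Mismatches (positions where the bases are not complementary): 3 (at positions 5, 8, 10)
Effective Tm = 34 − 3×4 = 34 − 12 = 22°C

22°C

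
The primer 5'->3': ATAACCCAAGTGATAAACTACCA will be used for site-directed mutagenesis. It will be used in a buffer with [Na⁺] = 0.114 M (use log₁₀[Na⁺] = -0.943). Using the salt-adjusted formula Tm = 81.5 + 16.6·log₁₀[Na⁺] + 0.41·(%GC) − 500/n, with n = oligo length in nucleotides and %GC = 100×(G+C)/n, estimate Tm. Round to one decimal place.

Length n = 23. Scanning the sequence gives G=2, T=4, A=11, C=6.
G+C = 8, so %GC = 8/23 × 100 = 34.783%
Salt term: 16.6 × (-0.943) = -15.654
GC term: 0.41 × 34.783 = 14.261; length term: −500/23 = −21.739
Tm = 81.5 + (-15.654) + 14.261 − 21.739 = 58.368 → 58.4°C

58.4°C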